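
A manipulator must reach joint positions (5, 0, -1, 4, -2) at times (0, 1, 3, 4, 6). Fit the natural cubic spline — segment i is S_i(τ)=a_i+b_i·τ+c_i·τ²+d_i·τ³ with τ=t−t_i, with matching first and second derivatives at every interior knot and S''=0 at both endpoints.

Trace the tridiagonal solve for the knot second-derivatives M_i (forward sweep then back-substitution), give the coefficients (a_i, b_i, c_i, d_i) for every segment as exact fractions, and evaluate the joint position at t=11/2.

  seg 0: a=5 b=-2011/372 c=0 d=151/372
  seg 1: a=0 b=-779/186 c=151/124 d=233/744
  seg 2: a=-1 b=413/93 c=96/31 d=-236/93
  seg 3: a=4 b=281/93 c=-140/31 d=70/93
S(11/2) = 113/124

Δ: Δ0=-5, Δ1=-1/2, Δ2=5, Δ3=-3
row 1: diag=6, rhs=27; c'=1/3, d'=9/2
row 2: denom=6−2·1/3=16/3; d'=(33−2·9/2)/(16/3)=9/2
row 3: denom=6−1·3/16=93/16; d'=(-48−1·9/2)/(93/16)=-280/31
back: M3=-280/31
back: M2=9/2−3/16·-280/31=192/31
back: M1=9/2−1/3·192/31=151/62
M: M0=0, M1=151/62, M2=192/31, M3=-280/31, M4=0
seg 0: a=5, c=M0/2=0, d=(M1−M0)/(6·1)=151/372, b=Δ0−h0·(2M0+M1)/6=-2011/372
seg 1: a=0, c=M1/2=151/124, d=(M2−M1)/(6·2)=233/744, b=Δ1−h1·(2M1+M2)/6=-779/186
seg 2: a=-1, c=M2/2=96/31, d=(M3−M2)/(6·1)=-236/93, b=Δ2−h2·(2M2+M3)/6=413/93
seg 3: a=4, c=M3/2=-140/31, d=(M4−M3)/(6·2)=70/93, b=Δ3−h3·(2M3+M4)/6=281/93
t_q=11/2 → seg 3, τ=3/2; S=4+281/93·τ+-140/31·τ²+70/93·τ³=113/124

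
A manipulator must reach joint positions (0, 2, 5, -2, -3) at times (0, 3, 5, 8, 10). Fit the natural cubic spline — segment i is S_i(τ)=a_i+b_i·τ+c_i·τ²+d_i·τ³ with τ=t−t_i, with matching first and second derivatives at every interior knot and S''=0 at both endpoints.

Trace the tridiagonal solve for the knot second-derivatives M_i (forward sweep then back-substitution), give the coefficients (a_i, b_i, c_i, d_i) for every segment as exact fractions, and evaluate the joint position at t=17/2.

  seg 0: a=0 b=179/1740 c=0 d=109/1740
  seg 1: a=2 b=1561/870 c=327/580 d=-1237/3480
  seg 2: a=5 b=-94/435 c=-91/58 d=751/2610
  seg 3: a=-2 b=-1619/870 c=148/145 d=-74/435
S(17/2) = -391/145

Δ: Δ0=2/3, Δ1=3/2, Δ2=-7/3, Δ3=-1/2
row 1: diag=10, rhs=5; c'=1/5, d'=1/2
row 2: denom=10−2·1/5=48/5; d'=(-23−2·1/2)/(48/5)=-5/2
row 3: denom=10−3·5/16=145/16; d'=(11−3·-5/2)/(145/16)=296/145
back: M3=296/145
back: M2=-5/2−5/16·296/145=-91/29
back: M1=1/2−1/5·-91/29=327/290
M: M0=0, M1=327/290, M2=-91/29, M3=296/145, M4=0
seg 0: a=0, c=M0/2=0, d=(M1−M0)/(6·3)=109/1740, b=Δ0−h0·(2M0+M1)/6=179/1740
seg 1: a=2, c=M1/2=327/580, d=(M2−M1)/(6·2)=-1237/3480, b=Δ1−h1·(2M1+M2)/6=1561/870
seg 2: a=5, c=M2/2=-91/58, d=(M3−M2)/(6·3)=751/2610, b=Δ2−h2·(2M2+M3)/6=-94/435
seg 3: a=-2, c=M3/2=148/145, d=(M4−M3)/(6·2)=-74/435, b=Δ3−h3·(2M3+M4)/6=-1619/870
t_q=17/2 → seg 3, τ=1/2; S=-2+-1619/870·τ+148/145·τ²+-74/435·τ³=-391/145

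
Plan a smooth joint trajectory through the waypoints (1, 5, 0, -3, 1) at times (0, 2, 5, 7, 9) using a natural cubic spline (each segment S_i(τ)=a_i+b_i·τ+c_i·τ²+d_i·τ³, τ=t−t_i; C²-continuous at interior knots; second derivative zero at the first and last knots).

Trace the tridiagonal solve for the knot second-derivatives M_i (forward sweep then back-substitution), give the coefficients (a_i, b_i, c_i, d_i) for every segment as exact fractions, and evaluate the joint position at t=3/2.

Δ: Δ0=2, Δ1=-5/3, Δ2=-3/2, Δ3=2
row 1: diag=10, rhs=-22; c'=3/10, d'=-11/5
row 2: denom=10−3·3/10=91/10; d'=(1−3·-11/5)/(91/10)=76/91
row 3: denom=8−2·20/91=688/91; d'=(21−2·76/91)/(688/91)=1759/688
back: M3=1759/688
back: M2=76/91−20/91·1759/688=47/172
back: M1=-11/5−3/10·47/172=-785/344
M: M0=0, M1=-785/344, M2=47/172, M3=1759/688, M4=0
seg 0: a=1, c=M0/2=0, d=(M1−M0)/(6·2)=-785/4128, b=Δ0−h0·(2M0+M1)/6=2849/1032
seg 1: a=5, c=M1/2=-785/688, d=(M2−M1)/(6·3)=293/2064, b=Δ1−h1·(2M1+M2)/6=247/516
seg 2: a=0, c=M2/2=47/344, d=(M3−M2)/(6·2)=1571/8256, b=Δ2−h2·(2M2+M3)/6=-5231/2064
seg 3: a=-3, c=M3/2=1759/1376, d=(M4−M3)/(6·2)=-1759/8256, b=Δ3−h3·(2M3+M4)/6=305/1032
t_q=3/2 → seg 0, τ=3/2; S=1+2849/1032·τ+0·τ²+-785/4128·τ³=49527/11008

  seg 0: a=1 b=2849/1032 c=0 d=-785/4128
  seg 1: a=5 b=247/516 c=-785/688 d=293/2064
  seg 2: a=0 b=-5231/2064 c=47/344 d=1571/8256
  seg 3: a=-3 b=305/1032 c=1759/1376 d=-1759/8256
S(3/2) = 49527/11008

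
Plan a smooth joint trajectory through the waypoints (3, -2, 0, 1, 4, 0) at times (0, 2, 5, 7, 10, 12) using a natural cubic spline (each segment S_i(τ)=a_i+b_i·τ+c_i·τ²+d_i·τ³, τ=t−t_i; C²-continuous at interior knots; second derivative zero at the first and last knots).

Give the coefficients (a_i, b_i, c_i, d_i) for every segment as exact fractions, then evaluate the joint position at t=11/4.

  seg 0: a=3 b=-16981/5254 c=0 d=1923/10508
  seg 1: a=-2 b=-5443/5254 c=5769/5254 d=-12542/70929
  seg 2: a=0 b=4087/5254 c=-7777/15762 d=151/852
  seg 3: a=1 b=14675/15762 c=4492/7881 d=-25865/141858
  seg 4: a=4 b=-4508/7881 c=-5627/5254 d=5627/31524
S(11/4) = -93897/42032

Δ: Δ0=-5/2, Δ1=2/3, Δ2=1/2, Δ3=1, Δ4=-2
row 1: diag=10, rhs=19; c'=3/10, d'=19/10
row 2: denom=10−3·3/10=91/10; d'=(-1−3·19/10)/(91/10)=-67/91
row 3: denom=10−2·20/91=870/91; d'=(3−2·-67/91)/(870/91)=407/870
row 4: denom=10−3·91/290=2627/290; d'=(-18−3·407/870)/(2627/290)=-5627/2627
back: M4=-5627/2627
back: M3=407/870−91/290·-5627/2627=8984/7881
back: M2=-67/91−20/91·8984/7881=-7777/7881
back: M1=19/10−3/10·-7777/7881=5769/2627
M: M0=0, M1=5769/2627, M2=-7777/7881, M3=8984/7881, M4=-5627/2627, M5=0
seg 0: a=3, c=M0/2=0, d=(M1−M0)/(6·2)=1923/10508, b=Δ0−h0·(2M0+M1)/6=-16981/5254
seg 1: a=-2, c=M1/2=5769/5254, d=(M2−M1)/(6·3)=-12542/70929, b=Δ1−h1·(2M1+M2)/6=-5443/5254
seg 2: a=0, c=M2/2=-7777/15762, d=(M3−M2)/(6·2)=151/852, b=Δ2−h2·(2M2+M3)/6=4087/5254
seg 3: a=1, c=M3/2=4492/7881, d=(M4−M3)/(6·3)=-25865/141858, b=Δ3−h3·(2M3+M4)/6=14675/15762
seg 4: a=4, c=M4/2=-5627/5254, d=(M5−M4)/(6·2)=5627/31524, b=Δ4−h4·(2M4+M5)/6=-4508/7881
t_q=11/4 → seg 1, τ=3/4; S=-2+-5443/5254·τ+5769/5254·τ²+-12542/70929·τ³=-93897/42032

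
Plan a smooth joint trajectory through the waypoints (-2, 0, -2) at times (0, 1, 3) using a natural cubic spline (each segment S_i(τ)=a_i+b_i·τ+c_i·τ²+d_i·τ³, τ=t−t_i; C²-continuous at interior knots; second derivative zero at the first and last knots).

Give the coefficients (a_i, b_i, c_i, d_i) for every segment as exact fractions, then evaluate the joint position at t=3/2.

  seg 0: a=-2 b=5/2 c=0 d=-1/2
  seg 1: a=0 b=1 c=-3/2 d=1/4
S(3/2) = 5/32

Δ: Δ0=2, Δ1=-1
row 1: diag=6, rhs=-18; c'=1/3, d'=-3
back: M1=-3
M: M0=0, M1=-3, M2=0
seg 0: a=-2, c=M0/2=0, d=(M1−M0)/(6·1)=-1/2, b=Δ0−h0·(2M0+M1)/6=5/2
seg 1: a=0, c=M1/2=-3/2, d=(M2−M1)/(6·2)=1/4, b=Δ1−h1·(2M1+M2)/6=1
t_q=3/2 → seg 1, τ=1/2; S=0+1·τ+-3/2·τ²+1/4·τ³=5/32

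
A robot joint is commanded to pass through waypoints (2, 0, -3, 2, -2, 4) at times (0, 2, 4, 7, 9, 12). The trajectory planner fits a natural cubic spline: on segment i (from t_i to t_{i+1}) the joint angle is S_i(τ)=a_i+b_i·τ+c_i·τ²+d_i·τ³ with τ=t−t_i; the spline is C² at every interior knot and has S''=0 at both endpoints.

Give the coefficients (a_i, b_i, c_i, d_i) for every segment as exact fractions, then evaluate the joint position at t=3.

  seg 0: a=2 b=-659/1096 c=0 d=-437/4384
  seg 1: a=0 b=-985/548 c=-1311/2192 d=1637/4384
  seg 2: a=-3 b=319/1096 c=225/137 d=-11677/29592
  seg 3: a=2 b=-279/548 c=-6277/3288 d=1913/3288
  seg 4: a=-2 b=-1913/1644 c=5201/3288 d=-5201/29592
S(3) = -8865/4384

Δ: Δ0=-1, Δ1=-3/2, Δ2=5/3, Δ3=-2, Δ4=2
row 1: diag=8, rhs=-3; c'=1/4, d'=-3/8
row 2: denom=10−2·1/4=19/2; d'=(19−2·-3/8)/(19/2)=79/38
row 3: denom=10−3·6/19=172/19; d'=(-22−3·79/38)/(172/19)=-1073/344
row 4: denom=10−2·19/86=411/43; d'=(24−2·-1073/344)/(411/43)=5201/1644
back: M4=5201/1644
back: M3=-1073/344−19/86·5201/1644=-6277/1644
back: M2=79/38−6/19·-6277/1644=450/137
back: M1=-3/8−1/4·450/137=-1311/1096
M: M0=0, M1=-1311/1096, M2=450/137, M3=-6277/1644, M4=5201/1644, M5=0
seg 0: a=2, c=M0/2=0, d=(M1−M0)/(6·2)=-437/4384, b=Δ0−h0·(2M0+M1)/6=-659/1096
seg 1: a=0, c=M1/2=-1311/2192, d=(M2−M1)/(6·2)=1637/4384, b=Δ1−h1·(2M1+M2)/6=-985/548
seg 2: a=-3, c=M2/2=225/137, d=(M3−M2)/(6·3)=-11677/29592, b=Δ2−h2·(2M2+M3)/6=319/1096
seg 3: a=2, c=M3/2=-6277/3288, d=(M4−M3)/(6·2)=1913/3288, b=Δ3−h3·(2M3+M4)/6=-279/548
seg 4: a=-2, c=M4/2=5201/3288, d=(M5−M4)/(6·3)=-5201/29592, b=Δ4−h4·(2M4+M5)/6=-1913/1644
t_q=3 → seg 1, τ=1; S=0+-985/548·τ+-1311/2192·τ²+1637/4384·τ³=-8865/4384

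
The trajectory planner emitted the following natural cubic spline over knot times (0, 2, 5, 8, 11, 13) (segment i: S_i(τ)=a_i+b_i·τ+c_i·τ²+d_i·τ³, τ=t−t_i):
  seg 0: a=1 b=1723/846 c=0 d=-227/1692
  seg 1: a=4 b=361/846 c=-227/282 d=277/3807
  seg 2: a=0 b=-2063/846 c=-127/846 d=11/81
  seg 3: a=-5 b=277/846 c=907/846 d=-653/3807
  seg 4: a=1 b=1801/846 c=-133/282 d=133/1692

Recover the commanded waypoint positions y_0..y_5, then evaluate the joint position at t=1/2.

y_0=1 y_1=4 y_2=0 y_3=-5 y_4=1 y_5=4
S(1/2) = 9031/4512

y_0 = S_0(0) = a_0 = 1
y_1 = S_1(0) = a_1 = 4
y_2 = S_2(0) = a_2 = 0
y_3 = S_3(0) = a_3 = -5
y_4 = S_4(0) = a_4 = 1
y_5 = S_4(2) = 4
t_q=1/2 is in segment 0 (τ=1/2); S_0(τ)=9031/4512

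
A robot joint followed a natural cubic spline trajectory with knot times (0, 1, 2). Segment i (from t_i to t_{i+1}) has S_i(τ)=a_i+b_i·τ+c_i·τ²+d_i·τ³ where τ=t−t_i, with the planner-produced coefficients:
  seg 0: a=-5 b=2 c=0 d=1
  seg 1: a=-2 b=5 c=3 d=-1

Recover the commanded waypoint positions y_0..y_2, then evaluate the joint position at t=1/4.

y_0=-5 y_1=-2 y_2=5
S(1/4) = -287/64

y_0 = S_0(0) = a_0 = -5
y_1 = S_1(0) = a_1 = -2
y_2 = S_1(1) = 5
t_q=1/4 is in segment 0 (τ=1/4); S_0(τ)=-287/64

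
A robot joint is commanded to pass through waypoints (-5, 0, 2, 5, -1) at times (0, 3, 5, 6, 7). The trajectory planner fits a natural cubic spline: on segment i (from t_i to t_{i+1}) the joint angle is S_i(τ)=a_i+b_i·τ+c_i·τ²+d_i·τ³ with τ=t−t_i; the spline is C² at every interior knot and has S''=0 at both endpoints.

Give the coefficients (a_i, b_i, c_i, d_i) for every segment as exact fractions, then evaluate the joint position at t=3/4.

  seg 0: a=-5 b=757/321 c=0 d=-74/963
  seg 1: a=0 b=91/321 c=-74/107 d=337/642
  seg 2: a=2 b=1225/321 c=263/107 d=-1051/321
  seg 3: a=5 b=-350/321 c=-788/107 d=788/321
S(3/4) = -11175/3424

Δ: Δ0=5/3, Δ1=1, Δ2=3, Δ3=-6
row 1: diag=10, rhs=-4; c'=1/5, d'=-2/5
row 2: denom=6−2·1/5=28/5; d'=(12−2·-2/5)/(28/5)=16/7
row 3: denom=4−1·5/28=107/28; d'=(-54−1·16/7)/(107/28)=-1576/107
back: M3=-1576/107
back: M2=16/7−5/28·-1576/107=526/107
back: M1=-2/5−1/5·526/107=-148/107
M: M0=0, M1=-148/107, M2=526/107, M3=-1576/107, M4=0
seg 0: a=-5, c=M0/2=0, d=(M1−M0)/(6·3)=-74/963, b=Δ0−h0·(2M0+M1)/6=757/321
seg 1: a=0, c=M1/2=-74/107, d=(M2−M1)/(6·2)=337/642, b=Δ1−h1·(2M1+M2)/6=91/321
seg 2: a=2, c=M2/2=263/107, d=(M3−M2)/(6·1)=-1051/321, b=Δ2−h2·(2M2+M3)/6=1225/321
seg 3: a=5, c=M3/2=-788/107, d=(M4−M3)/(6·1)=788/321, b=Δ3−h3·(2M3+M4)/6=-350/321
t_q=3/4 → seg 0, τ=3/4; S=-5+757/321·τ+0·τ²+-74/963·τ³=-11175/3424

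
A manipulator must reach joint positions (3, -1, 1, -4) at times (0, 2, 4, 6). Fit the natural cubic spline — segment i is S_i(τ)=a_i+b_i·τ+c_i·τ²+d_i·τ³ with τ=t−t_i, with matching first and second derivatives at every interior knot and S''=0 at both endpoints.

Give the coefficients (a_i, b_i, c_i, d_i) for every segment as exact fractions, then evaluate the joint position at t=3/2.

Δ: Δ0=-2, Δ1=1, Δ2=-5/2
row 1: diag=8, rhs=18; c'=1/4, d'=9/4
row 2: denom=8−2·1/4=15/2; d'=(-21−2·9/4)/(15/2)=-17/5
back: M2=-17/5
back: M1=9/4−1/4·-17/5=31/10
M: M0=0, M1=31/10, M2=-17/5, M3=0
seg 0: a=3, c=M0/2=0, d=(M1−M0)/(6·2)=31/120, b=Δ0−h0·(2M0+M1)/6=-91/30
seg 1: a=-1, c=M1/2=31/20, d=(M2−M1)/(6·2)=-13/24, b=Δ1−h1·(2M1+M2)/6=1/15
seg 2: a=1, c=M2/2=-17/10, d=(M3−M2)/(6·2)=17/60, b=Δ2−h2·(2M2+M3)/6=-7/30
t_q=3/2 → seg 0, τ=3/2; S=3+-91/30·τ+0·τ²+31/120·τ³=-217/320

  seg 0: a=3 b=-91/30 c=0 d=31/120
  seg 1: a=-1 b=1/15 c=31/20 d=-13/24
  seg 2: a=1 b=-7/30 c=-17/10 d=17/60
S(3/2) = -217/320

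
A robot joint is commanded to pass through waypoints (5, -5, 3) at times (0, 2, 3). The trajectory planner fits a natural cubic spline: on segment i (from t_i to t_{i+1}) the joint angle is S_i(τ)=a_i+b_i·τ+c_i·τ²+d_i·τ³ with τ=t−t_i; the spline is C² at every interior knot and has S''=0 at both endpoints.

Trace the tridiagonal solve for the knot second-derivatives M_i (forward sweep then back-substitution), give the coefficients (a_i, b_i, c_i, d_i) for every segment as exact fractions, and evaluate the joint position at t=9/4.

  seg 0: a=5 b=-28/3 c=0 d=13/12
  seg 1: a=-5 b=11/3 c=13/2 d=-13/6
S(9/4) = -475/128

Δ: Δ0=-5, Δ1=8
row 1: diag=6, rhs=78; c'=1/6, d'=13
back: M1=13
M: M0=0, M1=13, M2=0
seg 0: a=5, c=M0/2=0, d=(M1−M0)/(6·2)=13/12, b=Δ0−h0·(2M0+M1)/6=-28/3
seg 1: a=-5, c=M1/2=13/2, d=(M2−M1)/(6·1)=-13/6, b=Δ1−h1·(2M1+M2)/6=11/3
t_q=9/4 → seg 1, τ=1/4; S=-5+11/3·τ+13/2·τ²+-13/6·τ³=-475/128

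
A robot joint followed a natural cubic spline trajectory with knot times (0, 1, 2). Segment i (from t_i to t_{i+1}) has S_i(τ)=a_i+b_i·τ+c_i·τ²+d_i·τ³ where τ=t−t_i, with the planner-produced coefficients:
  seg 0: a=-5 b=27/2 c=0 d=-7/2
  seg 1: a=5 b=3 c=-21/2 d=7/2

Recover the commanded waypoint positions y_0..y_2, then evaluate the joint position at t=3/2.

y_0 = S_0(0) = a_0 = -5
y_1 = S_1(0) = a_1 = 5
y_2 = S_1(1) = 1
t_q=3/2 is in segment 1 (τ=1/2); S_1(τ)=69/16

y_0=-5 y_1=5 y_2=1
S(3/2) = 69/16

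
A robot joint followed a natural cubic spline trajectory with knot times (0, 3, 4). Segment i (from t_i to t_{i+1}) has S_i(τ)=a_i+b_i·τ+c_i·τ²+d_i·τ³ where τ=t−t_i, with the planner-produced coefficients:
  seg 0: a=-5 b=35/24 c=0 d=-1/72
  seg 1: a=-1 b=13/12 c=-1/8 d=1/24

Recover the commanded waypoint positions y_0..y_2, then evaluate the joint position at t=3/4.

y_0 = S_0(0) = a_0 = -5
y_1 = S_1(0) = a_1 = -1
y_2 = S_1(1) = 0
t_q=3/4 is in segment 0 (τ=3/4); S_0(τ)=-2003/512

y_0=-5 y_1=-1 y_2=0
S(3/4) = -2003/512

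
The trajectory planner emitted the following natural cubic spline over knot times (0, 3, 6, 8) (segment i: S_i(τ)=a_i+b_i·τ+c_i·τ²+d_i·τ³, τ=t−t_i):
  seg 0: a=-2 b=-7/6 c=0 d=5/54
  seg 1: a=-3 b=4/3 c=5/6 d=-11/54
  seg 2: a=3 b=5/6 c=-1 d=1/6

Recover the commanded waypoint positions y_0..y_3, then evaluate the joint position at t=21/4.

y_0 = S_0(0) = a_0 = -2
y_1 = S_1(0) = a_1 = -3
y_2 = S_2(0) = a_2 = 3
y_3 = S_2(2) = 2
t_q=21/4 is in segment 1 (τ=9/4); S_1(τ)=243/128

y_0=-2 y_1=-3 y_2=3 y_3=2
S(21/4) = 243/128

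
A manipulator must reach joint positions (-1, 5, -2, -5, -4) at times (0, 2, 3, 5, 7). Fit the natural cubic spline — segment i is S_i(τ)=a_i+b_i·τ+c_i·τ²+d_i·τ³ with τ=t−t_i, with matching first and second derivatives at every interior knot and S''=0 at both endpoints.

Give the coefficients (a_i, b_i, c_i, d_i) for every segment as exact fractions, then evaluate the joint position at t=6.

  seg 0: a=-1 b=27/4 c=0 d=-15/16
  seg 1: a=5 b=-9/2 c=-45/8 d=25/8
  seg 2: a=-2 b=-51/8 c=15/4 d=-21/32
  seg 3: a=-5 b=3/4 c=-3/16 d=1/32
S(6) = -141/32

Δ: Δ0=3, Δ1=-7, Δ2=-3/2, Δ3=1/2
row 1: diag=6, rhs=-60; c'=1/6, d'=-10
row 2: denom=6−1·1/6=35/6; d'=(33−1·-10)/(35/6)=258/35
row 3: denom=8−2·12/35=256/35; d'=(12−2·258/35)/(256/35)=-3/8
back: M3=-3/8
back: M2=258/35−12/35·-3/8=15/2
back: M1=-10−1/6·15/2=-45/4
M: M0=0, M1=-45/4, M2=15/2, M3=-3/8, M4=0
seg 0: a=-1, c=M0/2=0, d=(M1−M0)/(6·2)=-15/16, b=Δ0−h0·(2M0+M1)/6=27/4
seg 1: a=5, c=M1/2=-45/8, d=(M2−M1)/(6·1)=25/8, b=Δ1−h1·(2M1+M2)/6=-9/2
seg 2: a=-2, c=M2/2=15/4, d=(M3−M2)/(6·2)=-21/32, b=Δ2−h2·(2M2+M3)/6=-51/8
seg 3: a=-5, c=M3/2=-3/16, d=(M4−M3)/(6·2)=1/32, b=Δ3−h3·(2M3+M4)/6=3/4
t_q=6 → seg 3, τ=1; S=-5+3/4·τ+-3/16·τ²+1/32·τ³=-141/32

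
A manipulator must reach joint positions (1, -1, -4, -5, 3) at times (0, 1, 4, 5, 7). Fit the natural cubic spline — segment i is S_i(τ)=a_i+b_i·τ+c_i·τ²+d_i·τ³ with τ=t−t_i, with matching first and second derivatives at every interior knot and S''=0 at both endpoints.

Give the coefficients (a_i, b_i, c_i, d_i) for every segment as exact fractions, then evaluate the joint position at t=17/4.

  seg 0: a=1 b=-353/161 c=0 d=31/161
  seg 1: a=-1 b=-260/161 c=93/161 d=-20/161
  seg 2: a=-4 b=-242/161 c=-87/161 d=24/23
  seg 3: a=-5 b=88/161 c=417/161 d=-139/322
S(17/4) = -11317/2576

Δ: Δ0=-2, Δ1=-1, Δ2=-1, Δ3=4
row 1: diag=8, rhs=6; c'=3/8, d'=3/4
row 2: denom=8−3·3/8=55/8; d'=(0−3·3/4)/(55/8)=-18/55
row 3: denom=6−1·8/55=322/55; d'=(30−1·-18/55)/(322/55)=834/161
back: M3=834/161
back: M2=-18/55−8/55·834/161=-174/161
back: M1=3/4−3/8·-174/161=186/161
M: M0=0, M1=186/161, M2=-174/161, M3=834/161, M4=0
seg 0: a=1, c=M0/2=0, d=(M1−M0)/(6·1)=31/161, b=Δ0−h0·(2M0+M1)/6=-353/161
seg 1: a=-1, c=M1/2=93/161, d=(M2−M1)/(6·3)=-20/161, b=Δ1−h1·(2M1+M2)/6=-260/161
seg 2: a=-4, c=M2/2=-87/161, d=(M3−M2)/(6·1)=24/23, b=Δ2−h2·(2M2+M3)/6=-242/161
seg 3: a=-5, c=M3/2=417/161, d=(M4−M3)/(6·2)=-139/322, b=Δ3−h3·(2M3+M4)/6=88/161
t_q=17/4 → seg 2, τ=1/4; S=-4+-242/161·τ+-87/161·τ²+24/23·τ³=-11317/2576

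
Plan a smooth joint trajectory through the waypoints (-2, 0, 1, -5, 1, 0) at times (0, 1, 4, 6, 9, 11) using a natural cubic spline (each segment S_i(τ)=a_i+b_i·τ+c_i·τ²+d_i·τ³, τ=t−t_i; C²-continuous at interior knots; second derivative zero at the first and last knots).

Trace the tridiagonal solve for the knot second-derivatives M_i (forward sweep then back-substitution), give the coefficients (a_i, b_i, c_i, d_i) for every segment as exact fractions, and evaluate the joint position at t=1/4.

Δ: Δ0=2, Δ1=1/3, Δ2=-3, Δ3=2, Δ4=-1/2
row 1: diag=8, rhs=-10; c'=3/8, d'=-5/4
row 2: denom=10−3·3/8=71/8; d'=(-20−3·-5/4)/(71/8)=-130/71
row 3: denom=10−2·16/71=678/71; d'=(30−2·-130/71)/(678/71)=1195/339
row 4: denom=10−3·71/226=2047/226; d'=(-15−3·1195/339)/(2047/226)=-5780/2047
back: M4=-5780/2047
back: M3=1195/339−71/226·-5780/2047=27095/6141
back: M2=-130/71−16/71·27095/6141=-17350/6141
back: M1=-5/4−3/8·-17350/6141=-390/2047
M: M0=0, M1=-390/2047, M2=-17350/6141, M3=27095/6141, M4=-5780/2047, M5=0
seg 0: a=-2, c=M0/2=0, d=(M1−M0)/(6·1)=-65/2047, b=Δ0−h0·(2M0+M1)/6=4159/2047
seg 1: a=0, c=M1/2=-195/2047, d=(M2−M1)/(6·3)=-8090/55269, b=Δ1−h1·(2M1+M2)/6=3964/2047
seg 2: a=1, c=M2/2=-8675/6141, d=(M3−M2)/(6·2)=14815/24564, b=Δ2−h2·(2M2+M3)/6=-5296/2047
seg 3: a=-5, c=M3/2=27095/12282, d=(M4−M3)/(6·3)=-44435/110538, b=Δ3−h3·(2M3+M4)/6=-6143/6141
seg 4: a=1, c=M4/2=-2890/2047, d=(M5−M4)/(6·2)=1445/6141, b=Δ4−h4·(2M4+M5)/6=16979/12282
t_q=1/4 → seg 0, τ=1/4; S=-2+4159/2047·τ+0·τ²+-65/2047·τ³=-195537/131008

  seg 0: a=-2 b=4159/2047 c=0 d=-65/2047
  seg 1: a=0 b=3964/2047 c=-195/2047 d=-8090/55269
  seg 2: a=1 b=-5296/2047 c=-8675/6141 d=14815/24564
  seg 3: a=-5 b=-6143/6141 c=27095/12282 d=-44435/110538
  seg 4: a=1 b=16979/12282 c=-2890/2047 d=1445/6141
S(1/4) = -195537/131008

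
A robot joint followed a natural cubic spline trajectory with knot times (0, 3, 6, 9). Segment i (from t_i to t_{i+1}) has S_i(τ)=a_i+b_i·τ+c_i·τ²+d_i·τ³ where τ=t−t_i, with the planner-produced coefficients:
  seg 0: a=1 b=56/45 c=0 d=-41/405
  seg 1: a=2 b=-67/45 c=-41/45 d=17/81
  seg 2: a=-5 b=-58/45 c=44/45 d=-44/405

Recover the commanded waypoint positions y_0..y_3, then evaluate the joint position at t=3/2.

y_0=1 y_1=2 y_2=-5 y_3=-3
S(3/2) = 101/40

y_0 = S_0(0) = a_0 = 1
y_1 = S_1(0) = a_1 = 2
y_2 = S_2(0) = a_2 = -5
y_3 = S_2(3) = -3
t_q=3/2 is in segment 0 (τ=3/2); S_0(τ)=101/40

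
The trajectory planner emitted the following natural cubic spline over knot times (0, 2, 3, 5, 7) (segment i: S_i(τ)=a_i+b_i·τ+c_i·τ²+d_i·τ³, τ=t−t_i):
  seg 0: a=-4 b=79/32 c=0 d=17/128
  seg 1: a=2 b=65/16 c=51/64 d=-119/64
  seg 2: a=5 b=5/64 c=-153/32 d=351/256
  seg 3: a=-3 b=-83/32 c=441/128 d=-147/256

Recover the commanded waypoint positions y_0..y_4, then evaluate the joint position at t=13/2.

y_0=-4 y_1=2 y_2=5 y_3=-3 y_4=1
S(13/2) = -2205/2048

y_0 = S_0(0) = a_0 = -4
y_1 = S_1(0) = a_1 = 2
y_2 = S_2(0) = a_2 = 5
y_3 = S_3(0) = a_3 = -3
y_4 = S_3(2) = 1
t_q=13/2 is in segment 3 (τ=3/2); S_3(τ)=-2205/2048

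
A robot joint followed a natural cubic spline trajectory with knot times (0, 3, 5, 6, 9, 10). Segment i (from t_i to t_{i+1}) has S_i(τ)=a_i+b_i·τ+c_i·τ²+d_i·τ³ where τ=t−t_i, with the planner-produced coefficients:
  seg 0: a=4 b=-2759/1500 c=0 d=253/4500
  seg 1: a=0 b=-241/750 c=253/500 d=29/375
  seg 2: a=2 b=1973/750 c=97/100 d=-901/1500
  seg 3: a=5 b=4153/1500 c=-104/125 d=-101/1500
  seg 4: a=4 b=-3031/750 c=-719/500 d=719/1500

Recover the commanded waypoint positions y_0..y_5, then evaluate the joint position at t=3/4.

y_0=4 y_1=0 y_2=2 y_3=5 y_4=4 y_5=-1
S(3/4) = 16923/6400

y_0 = S_0(0) = a_0 = 4
y_1 = S_1(0) = a_1 = 0
y_2 = S_2(0) = a_2 = 2
y_3 = S_3(0) = a_3 = 5
y_4 = S_4(0) = a_4 = 4
y_5 = S_4(1) = -1
t_q=3/4 is in segment 0 (τ=3/4); S_0(τ)=16923/6400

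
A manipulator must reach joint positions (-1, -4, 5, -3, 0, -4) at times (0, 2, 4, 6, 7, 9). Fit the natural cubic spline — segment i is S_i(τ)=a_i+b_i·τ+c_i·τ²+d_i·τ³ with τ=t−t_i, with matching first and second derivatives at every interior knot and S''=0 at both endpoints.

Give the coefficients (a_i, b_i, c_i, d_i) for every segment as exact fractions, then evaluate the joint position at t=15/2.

Δ: Δ0=-3/2, Δ1=9/2, Δ2=-4, Δ3=3, Δ4=-2
row 1: diag=8, rhs=36; c'=1/4, d'=9/2
row 2: denom=8−2·1/4=15/2; d'=(-51−2·9/2)/(15/2)=-8
row 3: denom=6−2·4/15=82/15; d'=(42−2·-8)/(82/15)=435/41
row 4: denom=6−1·15/82=477/82; d'=(-30−1·435/41)/(477/82)=-370/53
back: M4=-370/53
back: M3=435/41−15/82·-370/53=630/53
back: M2=-8−4/15·630/53=-592/53
back: M1=9/2−1/4·-592/53=773/106
M: M0=0, M1=773/106, M2=-592/53, M3=630/53, M4=-370/53, M5=0
seg 0: a=-1, c=M0/2=0, d=(M1−M0)/(6·2)=773/1272, b=Δ0−h0·(2M0+M1)/6=-625/159
seg 1: a=-4, c=M1/2=773/212, d=(M2−M1)/(6·2)=-1957/1272, b=Δ1−h1·(2M1+M2)/6=1069/318
seg 2: a=5, c=M2/2=-296/53, d=(M3−M2)/(6·2)=611/318, b=Δ2−h2·(2M2+M3)/6=-82/159
seg 3: a=-3, c=M3/2=315/53, d=(M4−M3)/(6·1)=-500/159, b=Δ3−h3·(2M3+M4)/6=32/159
seg 4: a=0, c=M4/2=-185/53, d=(M5−M4)/(6·2)=185/318, b=Δ4−h4·(2M4+M5)/6=422/159
t_q=15/2 → seg 4, τ=1/2; S=0+422/159·τ+-185/53·τ²+185/318·τ³=447/848

  seg 0: a=-1 b=-625/159 c=0 d=773/1272
  seg 1: a=-4 b=1069/318 c=773/212 d=-1957/1272
  seg 2: a=5 b=-82/159 c=-296/53 d=611/318
  seg 3: a=-3 b=32/159 c=315/53 d=-500/159
  seg 4: a=0 b=422/159 c=-185/53 d=185/318
S(15/2) = 447/848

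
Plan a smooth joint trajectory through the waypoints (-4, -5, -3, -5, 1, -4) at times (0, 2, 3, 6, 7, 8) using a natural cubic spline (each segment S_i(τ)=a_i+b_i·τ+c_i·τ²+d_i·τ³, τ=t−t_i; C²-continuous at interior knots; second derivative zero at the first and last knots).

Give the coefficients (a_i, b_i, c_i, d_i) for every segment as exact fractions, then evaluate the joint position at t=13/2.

  seg 0: a=-4 b=-12431/7446 c=0 d=2177/7446
  seg 1: a=-5 b=13693/7446 c=2177/1241 d=-11863/7446
  seg 2: a=-3 b=2114/3723 c=-7509/2482 d=19463/22338
  seg 3: a=-5 b=44233/7446 c=5977/1241 d=-35419/7446
  seg 4: a=1 b=4850/3723 c=-23465/2482 d=23465/7446
S(13/2) = -28201/19856

Δ: Δ0=-1/2, Δ1=2, Δ2=-2/3, Δ3=6, Δ4=-5
row 1: diag=6, rhs=15; c'=1/6, d'=5/2
row 2: denom=8−1·1/6=47/6; d'=(-16−1·5/2)/(47/6)=-111/47
row 3: denom=8−3·18/47=322/47; d'=(40−3·-111/47)/(322/47)=2213/322
row 4: denom=4−1·47/322=1241/322; d'=(-66−1·2213/322)/(1241/322)=-23465/1241
back: M4=-23465/1241
back: M3=2213/322−47/322·-23465/1241=11954/1241
back: M2=-111/47−18/47·11954/1241=-7509/1241
back: M1=5/2−1/6·-7509/1241=4354/1241
M: M0=0, M1=4354/1241, M2=-7509/1241, M3=11954/1241, M4=-23465/1241, M5=0
seg 0: a=-4, c=M0/2=0, d=(M1−M0)/(6·2)=2177/7446, b=Δ0−h0·(2M0+M1)/6=-12431/7446
seg 1: a=-5, c=M1/2=2177/1241, d=(M2−M1)/(6·1)=-11863/7446, b=Δ1−h1·(2M1+M2)/6=13693/7446
seg 2: a=-3, c=M2/2=-7509/2482, d=(M3−M2)/(6·3)=19463/22338, b=Δ2−h2·(2M2+M3)/6=2114/3723
seg 3: a=-5, c=M3/2=5977/1241, d=(M4−M3)/(6·1)=-35419/7446, b=Δ3−h3·(2M3+M4)/6=44233/7446
seg 4: a=1, c=M4/2=-23465/2482, d=(M5−M4)/(6·1)=23465/7446, b=Δ4−h4·(2M4+M5)/6=4850/3723
t_q=13/2 → seg 3, τ=1/2; S=-5+44233/7446·τ+5977/1241·τ²+-35419/7446·τ³=-28201/19856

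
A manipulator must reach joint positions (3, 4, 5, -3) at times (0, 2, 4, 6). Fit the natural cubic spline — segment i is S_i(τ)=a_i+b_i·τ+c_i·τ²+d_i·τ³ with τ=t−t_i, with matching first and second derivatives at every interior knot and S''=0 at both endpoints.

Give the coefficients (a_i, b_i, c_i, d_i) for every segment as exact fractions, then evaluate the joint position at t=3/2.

  seg 0: a=3 b=1/5 c=0 d=3/40
  seg 1: a=4 b=11/10 c=9/20 d=-3/8
  seg 2: a=5 b=-8/5 c=-9/5 d=3/10
S(3/2) = 1137/320

Δ: Δ0=1/2, Δ1=1/2, Δ2=-4
row 1: diag=8, rhs=0; c'=1/4, d'=0
row 2: denom=8−2·1/4=15/2; d'=(-27−2·0)/(15/2)=-18/5
back: M2=-18/5
back: M1=0−1/4·-18/5=9/10
M: M0=0, M1=9/10, M2=-18/5, M3=0
seg 0: a=3, c=M0/2=0, d=(M1−M0)/(6·2)=3/40, b=Δ0−h0·(2M0+M1)/6=1/5
seg 1: a=4, c=M1/2=9/20, d=(M2−M1)/(6·2)=-3/8, b=Δ1−h1·(2M1+M2)/6=11/10
seg 2: a=5, c=M2/2=-9/5, d=(M3−M2)/(6·2)=3/10, b=Δ2−h2·(2M2+M3)/6=-8/5
t_q=3/2 → seg 0, τ=3/2; S=3+1/5·τ+0·τ²+3/40·τ³=1137/320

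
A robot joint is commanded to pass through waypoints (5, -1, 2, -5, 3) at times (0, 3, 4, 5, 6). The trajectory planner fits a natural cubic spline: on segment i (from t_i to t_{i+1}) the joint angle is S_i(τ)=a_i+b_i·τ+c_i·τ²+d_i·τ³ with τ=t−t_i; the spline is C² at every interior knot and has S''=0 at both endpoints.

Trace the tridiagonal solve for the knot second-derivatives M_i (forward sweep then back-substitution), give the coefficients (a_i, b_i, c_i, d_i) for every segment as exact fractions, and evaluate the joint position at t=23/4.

  seg 0: a=5 b=-311/58 c=0 d=65/174
  seg 1: a=-1 b=137/29 c=195/58 d=-295/58
  seg 2: a=2 b=-221/58 c=-345/29 d=505/58
  seg 3: a=-5 b=-43/29 c=825/58 d=-275/58
S(23/4) = -413/3712

Δ: Δ0=-2, Δ1=3, Δ2=-7, Δ3=8
row 1: diag=8, rhs=30; c'=1/8, d'=15/4
row 2: denom=4−1·1/8=31/8; d'=(-60−1·15/4)/(31/8)=-510/31
row 3: denom=4−1·8/31=116/31; d'=(90−1·-510/31)/(116/31)=825/29
back: M3=825/29
back: M2=-510/31−8/31·825/29=-690/29
back: M1=15/4−1/8·-690/29=195/29
M: M0=0, M1=195/29, M2=-690/29, M3=825/29, M4=0
seg 0: a=5, c=M0/2=0, d=(M1−M0)/(6·3)=65/174, b=Δ0−h0·(2M0+M1)/6=-311/58
seg 1: a=-1, c=M1/2=195/58, d=(M2−M1)/(6·1)=-295/58, b=Δ1−h1·(2M1+M2)/6=137/29
seg 2: a=2, c=M2/2=-345/29, d=(M3−M2)/(6·1)=505/58, b=Δ2−h2·(2M2+M3)/6=-221/58
seg 3: a=-5, c=M3/2=825/58, d=(M4−M3)/(6·1)=-275/58, b=Δ3−h3·(2M3+M4)/6=-43/29
t_q=23/4 → seg 3, τ=3/4; S=-5+-43/29·τ+825/58·τ²+-275/58·τ³=-413/3712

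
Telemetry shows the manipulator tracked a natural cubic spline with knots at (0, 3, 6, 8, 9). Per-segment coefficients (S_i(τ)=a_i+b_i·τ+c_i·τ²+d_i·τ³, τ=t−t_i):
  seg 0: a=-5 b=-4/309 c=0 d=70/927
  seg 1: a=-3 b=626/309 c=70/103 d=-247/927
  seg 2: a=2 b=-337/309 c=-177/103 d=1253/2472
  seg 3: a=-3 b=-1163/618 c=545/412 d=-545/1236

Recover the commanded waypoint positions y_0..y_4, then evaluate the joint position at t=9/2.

y_0 = S_0(0) = a_0 = -5
y_1 = S_1(0) = a_1 = -3
y_2 = S_2(0) = a_2 = 2
y_3 = S_3(0) = a_3 = -3
y_4 = S_3(1) = -4
t_q=9/2 is in segment 1 (τ=3/2); S_1(τ)=551/824

y_0=-5 y_1=-3 y_2=2 y_3=-3 y_4=-4
S(9/2) = 551/824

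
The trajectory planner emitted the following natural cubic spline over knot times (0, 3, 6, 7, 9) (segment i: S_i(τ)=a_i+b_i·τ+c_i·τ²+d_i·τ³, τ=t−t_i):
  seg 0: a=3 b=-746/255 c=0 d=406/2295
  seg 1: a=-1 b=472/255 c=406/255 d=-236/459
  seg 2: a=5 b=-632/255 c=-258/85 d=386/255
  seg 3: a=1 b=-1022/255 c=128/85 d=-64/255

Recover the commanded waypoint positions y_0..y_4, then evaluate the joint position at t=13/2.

y_0=3 y_1=-1 y_2=5 y_3=1 y_4=-3
S(13/2) = 217/68

y_0 = S_0(0) = a_0 = 3
y_1 = S_1(0) = a_1 = -1
y_2 = S_2(0) = a_2 = 5
y_3 = S_3(0) = a_3 = 1
y_4 = S_3(2) = -3
t_q=13/2 is in segment 2 (τ=1/2); S_2(τ)=217/68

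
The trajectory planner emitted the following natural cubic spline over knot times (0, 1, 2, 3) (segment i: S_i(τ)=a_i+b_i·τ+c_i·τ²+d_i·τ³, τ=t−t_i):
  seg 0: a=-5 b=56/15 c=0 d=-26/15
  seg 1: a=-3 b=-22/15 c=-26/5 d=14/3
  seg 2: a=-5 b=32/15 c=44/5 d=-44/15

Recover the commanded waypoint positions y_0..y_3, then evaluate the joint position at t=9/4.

y_0=-5 y_1=-3 y_2=-5 y_3=3
S(9/4) = -317/80

y_0 = S_0(0) = a_0 = -5
y_1 = S_1(0) = a_1 = -3
y_2 = S_2(0) = a_2 = -5
y_3 = S_2(1) = 3
t_q=9/4 is in segment 2 (τ=1/4); S_2(τ)=-317/80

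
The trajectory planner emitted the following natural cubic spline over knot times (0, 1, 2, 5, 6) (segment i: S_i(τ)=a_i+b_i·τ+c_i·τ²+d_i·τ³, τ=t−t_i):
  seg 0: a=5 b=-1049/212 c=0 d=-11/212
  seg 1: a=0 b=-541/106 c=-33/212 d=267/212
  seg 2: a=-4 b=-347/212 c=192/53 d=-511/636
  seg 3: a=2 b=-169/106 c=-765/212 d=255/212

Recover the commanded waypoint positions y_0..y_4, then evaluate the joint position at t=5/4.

y_0=5 y_1=0 y_2=-4 y_3=2 y_4=-2
S(5/4) = -17177/13568

y_0 = S_0(0) = a_0 = 5
y_1 = S_1(0) = a_1 = 0
y_2 = S_2(0) = a_2 = -4
y_3 = S_3(0) = a_3 = 2
y_4 = S_3(1) = -2
t_q=5/4 is in segment 1 (τ=1/4); S_1(τ)=-17177/13568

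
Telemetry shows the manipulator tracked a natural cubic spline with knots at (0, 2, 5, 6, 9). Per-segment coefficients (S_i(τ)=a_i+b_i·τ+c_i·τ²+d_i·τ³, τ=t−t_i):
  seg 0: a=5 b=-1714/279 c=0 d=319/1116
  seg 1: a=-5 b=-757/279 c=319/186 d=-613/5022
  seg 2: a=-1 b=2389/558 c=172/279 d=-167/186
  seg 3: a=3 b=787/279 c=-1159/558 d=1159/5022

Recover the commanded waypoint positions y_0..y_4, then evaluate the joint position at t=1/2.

y_0=5 y_1=-5 y_2=-1 y_3=3 y_4=-1
S(1/2) = 5845/2976

y_0 = S_0(0) = a_0 = 5
y_1 = S_1(0) = a_1 = -5
y_2 = S_2(0) = a_2 = -1
y_3 = S_3(0) = a_3 = 3
y_4 = S_3(3) = -1
t_q=1/2 is in segment 0 (τ=1/2); S_0(τ)=5845/2976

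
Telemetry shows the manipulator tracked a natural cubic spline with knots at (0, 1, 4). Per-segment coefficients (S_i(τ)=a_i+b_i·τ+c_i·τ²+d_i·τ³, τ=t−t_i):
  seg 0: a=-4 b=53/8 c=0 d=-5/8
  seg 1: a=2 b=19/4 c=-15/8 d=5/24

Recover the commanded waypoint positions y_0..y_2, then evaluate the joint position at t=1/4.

y_0=-4 y_1=2 y_2=5
S(1/4) = -1205/512

y_0 = S_0(0) = a_0 = -4
y_1 = S_1(0) = a_1 = 2
y_2 = S_1(3) = 5
t_q=1/4 is in segment 0 (τ=1/4); S_0(τ)=-1205/512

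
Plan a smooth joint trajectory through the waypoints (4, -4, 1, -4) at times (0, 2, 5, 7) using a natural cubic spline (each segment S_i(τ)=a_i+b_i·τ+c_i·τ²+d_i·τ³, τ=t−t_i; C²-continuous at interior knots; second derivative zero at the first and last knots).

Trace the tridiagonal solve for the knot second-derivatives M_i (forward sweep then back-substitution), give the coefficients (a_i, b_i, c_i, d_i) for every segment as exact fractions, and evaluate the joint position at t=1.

Δ: Δ0=-4, Δ1=5/3, Δ2=-5/2
row 1: diag=10, rhs=34; c'=3/10, d'=17/5
row 2: denom=10−3·3/10=91/10; d'=(-25−3·17/5)/(91/10)=-352/91
back: M2=-352/91
back: M1=17/5−3/10·-352/91=415/91
M: M0=0, M1=415/91, M2=-352/91, M3=0
seg 0: a=4, c=M0/2=0, d=(M1−M0)/(6·2)=415/1092, b=Δ0−h0·(2M0+M1)/6=-1507/273
seg 1: a=-4, c=M1/2=415/182, d=(M2−M1)/(6·3)=-59/126, b=Δ1−h1·(2M1+M2)/6=-262/273
seg 2: a=1, c=M2/2=-176/91, d=(M3−M2)/(6·2)=88/273, b=Δ2−h2·(2M2+M3)/6=43/546
t_q=1 → seg 0, τ=1; S=4+-1507/273·τ+0·τ²+415/1092·τ³=-415/364

  seg 0: a=4 b=-1507/273 c=0 d=415/1092
  seg 1: a=-4 b=-262/273 c=415/182 d=-59/126
  seg 2: a=1 b=43/546 c=-176/91 d=88/273
S(1) = -415/364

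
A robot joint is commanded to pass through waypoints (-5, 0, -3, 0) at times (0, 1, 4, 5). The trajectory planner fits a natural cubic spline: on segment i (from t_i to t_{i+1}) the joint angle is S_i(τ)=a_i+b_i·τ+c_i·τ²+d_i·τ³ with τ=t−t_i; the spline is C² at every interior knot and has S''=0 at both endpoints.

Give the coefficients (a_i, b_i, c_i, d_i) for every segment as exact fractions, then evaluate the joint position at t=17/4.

  seg 0: a=-5 b=67/11 c=0 d=-12/11
  seg 1: a=0 b=31/11 c=-36/11 d=2/3
  seg 2: a=-3 b=13/11 c=30/11 d=-10/11
S(17/4) = -897/352

Δ: Δ0=5, Δ1=-1, Δ2=3
row 1: diag=8, rhs=-36; c'=3/8, d'=-9/2
row 2: denom=8−3·3/8=55/8; d'=(24−3·-9/2)/(55/8)=60/11
back: M2=60/11
back: M1=-9/2−3/8·60/11=-72/11
M: M0=0, M1=-72/11, M2=60/11, M3=0
seg 0: a=-5, c=M0/2=0, d=(M1−M0)/(6·1)=-12/11, b=Δ0−h0·(2M0+M1)/6=67/11
seg 1: a=0, c=M1/2=-36/11, d=(M2−M1)/(6·3)=2/3, b=Δ1−h1·(2M1+M2)/6=31/11
seg 2: a=-3, c=M2/2=30/11, d=(M3−M2)/(6·1)=-10/11, b=Δ2−h2·(2M2+M3)/6=13/11
t_q=17/4 → seg 2, τ=1/4; S=-3+13/11·τ+30/11·τ²+-10/11·τ³=-897/352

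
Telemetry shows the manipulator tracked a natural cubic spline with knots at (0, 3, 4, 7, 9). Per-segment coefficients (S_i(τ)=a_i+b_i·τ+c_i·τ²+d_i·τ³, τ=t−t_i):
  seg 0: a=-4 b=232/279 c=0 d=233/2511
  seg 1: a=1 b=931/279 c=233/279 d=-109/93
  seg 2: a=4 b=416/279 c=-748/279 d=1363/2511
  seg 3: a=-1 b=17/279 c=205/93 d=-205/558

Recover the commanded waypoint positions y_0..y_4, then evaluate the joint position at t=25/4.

y_0=-4 y_1=1 y_2=4 y_3=-1 y_4=5
S(25/4) = -69/1984

y_0 = S_0(0) = a_0 = -4
y_1 = S_1(0) = a_1 = 1
y_2 = S_2(0) = a_2 = 4
y_3 = S_3(0) = a_3 = -1
y_4 = S_3(2) = 5
t_q=25/4 is in segment 2 (τ=9/4); S_2(τ)=-69/1984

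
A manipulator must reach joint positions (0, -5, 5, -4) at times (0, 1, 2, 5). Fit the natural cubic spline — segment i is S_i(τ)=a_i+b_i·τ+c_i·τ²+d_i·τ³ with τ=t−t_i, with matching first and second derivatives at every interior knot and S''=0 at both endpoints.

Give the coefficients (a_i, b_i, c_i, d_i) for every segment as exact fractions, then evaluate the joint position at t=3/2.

Δ: Δ0=-5, Δ1=10, Δ2=-3
row 1: diag=4, rhs=90; c'=1/4, d'=45/2
row 2: denom=8−1·1/4=31/4; d'=(-78−1·45/2)/(31/4)=-402/31
back: M2=-402/31
back: M1=45/2−1/4·-402/31=798/31
M: M0=0, M1=798/31, M2=-402/31, M3=0
seg 0: a=0, c=M0/2=0, d=(M1−M0)/(6·1)=133/31, b=Δ0−h0·(2M0+M1)/6=-288/31
seg 1: a=-5, c=M1/2=399/31, d=(M2−M1)/(6·1)=-200/31, b=Δ1−h1·(2M1+M2)/6=111/31
seg 2: a=5, c=M2/2=-201/31, d=(M3−M2)/(6·3)=67/93, b=Δ2−h2·(2M2+M3)/6=309/31
t_q=3/2 → seg 1, τ=1/2; S=-5+111/31·τ+399/31·τ²+-200/31·τ³=-99/124

  seg 0: a=0 b=-288/31 c=0 d=133/31
  seg 1: a=-5 b=111/31 c=399/31 d=-200/31
  seg 2: a=5 b=309/31 c=-201/31 d=67/93
S(3/2) = -99/124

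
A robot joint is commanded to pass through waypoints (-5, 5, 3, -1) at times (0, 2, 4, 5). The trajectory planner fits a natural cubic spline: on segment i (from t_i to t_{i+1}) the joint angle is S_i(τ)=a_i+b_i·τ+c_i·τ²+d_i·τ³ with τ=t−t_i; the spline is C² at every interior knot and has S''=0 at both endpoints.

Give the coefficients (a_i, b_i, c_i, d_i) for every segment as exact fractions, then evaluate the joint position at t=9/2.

  seg 0: a=-5 b=70/11 c=0 d=-15/44
  seg 1: a=5 b=25/11 c=-45/22 d=9/44
  seg 2: a=3 b=-38/11 c=-9/11 d=3/11
S(9/2) = 97/88

Δ: Δ0=5, Δ1=-1, Δ2=-4
row 1: diag=8, rhs=-36; c'=1/4, d'=-9/2
row 2: denom=6−2·1/4=11/2; d'=(-18−2·-9/2)/(11/2)=-18/11
back: M2=-18/11
back: M1=-9/2−1/4·-18/11=-45/11
M: M0=0, M1=-45/11, M2=-18/11, M3=0
seg 0: a=-5, c=M0/2=0, d=(M1−M0)/(6·2)=-15/44, b=Δ0−h0·(2M0+M1)/6=70/11
seg 1: a=5, c=M1/2=-45/22, d=(M2−M1)/(6·2)=9/44, b=Δ1−h1·(2M1+M2)/6=25/11
seg 2: a=3, c=M2/2=-9/11, d=(M3−M2)/(6·1)=3/11, b=Δ2−h2·(2M2+M3)/6=-38/11
t_q=9/2 → seg 2, τ=1/2; S=3+-38/11·τ+-9/11·τ²+3/11·τ³=97/88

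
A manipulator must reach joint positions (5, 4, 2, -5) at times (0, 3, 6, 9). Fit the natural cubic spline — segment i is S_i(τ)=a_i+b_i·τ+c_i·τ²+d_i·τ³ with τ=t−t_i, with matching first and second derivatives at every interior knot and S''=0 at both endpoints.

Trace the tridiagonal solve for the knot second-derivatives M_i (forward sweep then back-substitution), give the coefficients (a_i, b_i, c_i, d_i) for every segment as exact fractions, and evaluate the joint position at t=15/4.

Δ: Δ0=-1/3, Δ1=-2/3, Δ2=-7/3
row 1: diag=12, rhs=-2; c'=1/4, d'=-1/6
row 2: denom=12−3·1/4=45/4; d'=(-10−3·-1/6)/(45/4)=-38/45
back: M2=-38/45
back: M1=-1/6−1/4·-38/45=2/45
M: M0=0, M1=2/45, M2=-38/45, M3=0
seg 0: a=5, c=M0/2=0, d=(M1−M0)/(6·3)=1/405, b=Δ0−h0·(2M0+M1)/6=-16/45
seg 1: a=4, c=M1/2=1/45, d=(M2−M1)/(6·3)=-4/81, b=Δ1−h1·(2M1+M2)/6=-13/45
seg 2: a=2, c=M2/2=-19/45, d=(M3−M2)/(6·3)=19/405, b=Δ2−h2·(2M2+M3)/6=-67/45
t_q=15/4 → seg 1, τ=3/4; S=4+-13/45·τ+1/45·τ²+-4/81·τ³=151/40

  seg 0: a=5 b=-16/45 c=0 d=1/405
  seg 1: a=4 b=-13/45 c=1/45 d=-4/81
  seg 2: a=2 b=-67/45 c=-19/45 d=19/405
S(15/4) = 151/40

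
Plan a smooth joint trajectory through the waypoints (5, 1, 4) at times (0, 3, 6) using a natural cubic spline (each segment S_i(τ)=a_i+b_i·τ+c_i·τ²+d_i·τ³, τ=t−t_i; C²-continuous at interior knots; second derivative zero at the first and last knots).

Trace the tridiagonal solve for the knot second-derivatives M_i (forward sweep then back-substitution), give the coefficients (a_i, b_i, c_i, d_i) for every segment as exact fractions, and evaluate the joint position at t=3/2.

  seg 0: a=5 b=-23/12 c=0 d=7/108
  seg 1: a=1 b=-1/6 c=7/12 d=-7/108
S(3/2) = 75/32

Δ: Δ0=-4/3, Δ1=1
row 1: diag=12, rhs=14; c'=1/4, d'=7/6
back: M1=7/6
M: M0=0, M1=7/6, M2=0
seg 0: a=5, c=M0/2=0, d=(M1−M0)/(6·3)=7/108, b=Δ0−h0·(2M0+M1)/6=-23/12
seg 1: a=1, c=M1/2=7/12, d=(M2−M1)/(6·3)=-7/108, b=Δ1−h1·(2M1+M2)/6=-1/6
t_q=3/2 → seg 0, τ=3/2; S=5+-23/12·τ+0·τ²+7/108·τ³=75/32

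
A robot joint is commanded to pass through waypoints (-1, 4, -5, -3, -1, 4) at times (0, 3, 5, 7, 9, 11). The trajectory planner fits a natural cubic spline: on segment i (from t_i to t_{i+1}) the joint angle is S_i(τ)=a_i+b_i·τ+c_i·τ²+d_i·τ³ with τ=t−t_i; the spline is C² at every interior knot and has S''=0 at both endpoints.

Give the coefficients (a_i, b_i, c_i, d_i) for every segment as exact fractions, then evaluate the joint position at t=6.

Δ: Δ0=5/3, Δ1=-9/2, Δ2=1, Δ3=1, Δ4=5/2
row 1: diag=10, rhs=-37; c'=1/5, d'=-37/10
row 2: denom=8−2·1/5=38/5; d'=(33−2·-37/10)/(38/5)=101/19
row 3: denom=8−2·5/19=142/19; d'=(0−2·101/19)/(142/19)=-101/71
row 4: denom=8−2·19/71=530/71; d'=(9−2·-101/71)/(530/71)=841/530
back: M4=841/530
back: M3=-101/71−19/71·841/530=-979/530
back: M2=101/19−5/19·-979/530=615/106
back: M1=-37/10−1/5·615/106=-1288/265
M: M0=0, M1=-1288/265, M2=615/106, M3=-979/530, M4=841/530, M5=0
seg 0: a=-1, c=M0/2=0, d=(M1−M0)/(6·3)=-644/2385, b=Δ0−h0·(2M0+M1)/6=3257/795
seg 1: a=4, c=M1/2=-644/265, d=(M2−M1)/(6·2)=5651/6360, b=Δ1−h1·(2M1+M2)/6=-2539/795
seg 2: a=-5, c=M2/2=615/212, d=(M3−M2)/(6·2)=-2027/3180, b=Δ2−h2·(2M2+M3)/6=-3581/1590
seg 3: a=-3, c=M3/2=-979/1060, d=(M4−M3)/(6·2)=91/318, b=Δ3−h3·(2M3+M4)/6=2707/1590
seg 4: a=-1, c=M4/2=841/1060, d=(M5−M4)/(6·2)=-841/6360, b=Δ4−h4·(2M4+M5)/6=2293/1590
t_q=6 → seg 2, τ=1; S=-5+-3581/1590·τ+615/212·τ²+-2027/3180·τ³=-1322/265

  seg 0: a=-1 b=3257/795 c=0 d=-644/2385
  seg 1: a=4 b=-2539/795 c=-644/265 d=5651/6360
  seg 2: a=-5 b=-3581/1590 c=615/212 d=-2027/3180
  seg 3: a=-3 b=2707/1590 c=-979/1060 d=91/318
  seg 4: a=-1 b=2293/1590 c=841/1060 d=-841/6360
S(6) = -1322/265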